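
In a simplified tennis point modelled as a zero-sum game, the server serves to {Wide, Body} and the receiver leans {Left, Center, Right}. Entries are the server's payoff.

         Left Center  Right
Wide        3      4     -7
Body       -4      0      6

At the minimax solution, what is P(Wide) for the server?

Row minima: Wide → -7, Body → -4; maximin = -4.
Column maxima: Left → 3, Center → 4, Right → 6; minimax = 3.
-4 ≠ 3, so there is no saddle point; optimal play is mixed.
Center is strictly dominated by Left (it gives the server strictly more in every row), so the receiver never plays it.
On the remaining 2×2 (Wide, Body vs Left, Right):
Let the server play Wide with probability p. Expected payoff against Left: 3p + (-4)(1−p) = 7p − 4; against Right: (-7)p + 6(1−p) = −13p + 6.
Setting these equal: 7p − 4 = −13p + 6 ⇒ 20p = 10 ⇒ p = 1/2, and the value is (7)·(1/2) − 4 = -1/2.
For the receiver: with q = P(Left), equating Wide's and Body's payoffs gives 10q − 7 = −10q + 6 ⇒ q = 13/20.

1/2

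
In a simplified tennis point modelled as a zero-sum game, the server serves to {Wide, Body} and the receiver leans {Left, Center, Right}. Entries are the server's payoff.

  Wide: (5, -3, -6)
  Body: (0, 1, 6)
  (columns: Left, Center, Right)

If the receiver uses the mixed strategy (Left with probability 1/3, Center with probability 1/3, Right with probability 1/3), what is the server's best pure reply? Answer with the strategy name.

Body

Expected payoff of Wide: (1/3)·5 + (1/3)·(-3) + (1/3)·(-6) = -4/3.
Expected payoff of Body: (1/3)·0 + (1/3)·1 + (1/3)·6 = 7/3.
The largest is 7/3, so the server's best response is Body.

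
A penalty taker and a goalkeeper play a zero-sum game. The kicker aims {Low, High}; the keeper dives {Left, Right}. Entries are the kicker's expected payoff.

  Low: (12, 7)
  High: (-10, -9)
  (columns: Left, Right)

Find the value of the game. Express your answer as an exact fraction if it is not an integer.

Row minima: Low → 7, High → -10; maximin = 7.
Column maxima: Left → 12, Right → 7; minimax = 7.
Since maximin = minimax = 7, there is a saddle point and the value is 7.

7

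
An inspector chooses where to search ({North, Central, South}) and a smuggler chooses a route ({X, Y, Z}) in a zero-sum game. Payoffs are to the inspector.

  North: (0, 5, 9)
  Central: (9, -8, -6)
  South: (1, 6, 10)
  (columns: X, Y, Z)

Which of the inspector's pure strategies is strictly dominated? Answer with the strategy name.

North

South gives a strictly higher payoff than North against every column: 1 > 0, 6 > 5, 10 > 9.
So North is strictly dominated and the inspector never plays it.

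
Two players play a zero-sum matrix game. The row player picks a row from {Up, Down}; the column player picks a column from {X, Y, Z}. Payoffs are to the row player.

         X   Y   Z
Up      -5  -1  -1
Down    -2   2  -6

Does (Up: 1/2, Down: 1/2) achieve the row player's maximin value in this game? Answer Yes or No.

Yes

Against X this mix gives (1/2)·(-5) + (1/2)·(-2) = -7/2.
Against Y this mix gives (1/2)·(-1) + (1/2)·2 = 1/2.
Against Z this mix gives (1/2)·(-1) + (1/2)·(-6) = -7/2.
All of the column player's active replies (X, Z) yield -7/2, and no column does worse for the row player. The mix makes the column player indifferent and guarantees -7/2, so it is optimal.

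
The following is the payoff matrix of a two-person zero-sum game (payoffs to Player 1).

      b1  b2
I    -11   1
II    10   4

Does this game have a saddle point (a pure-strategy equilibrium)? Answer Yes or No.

Row minima: I → -11, II → 4; maximin = 4.
Column maxima: b1 → 10, b2 → 4; minimax = 4.
maximin = minimax = 4, so a saddle point exists.

Yes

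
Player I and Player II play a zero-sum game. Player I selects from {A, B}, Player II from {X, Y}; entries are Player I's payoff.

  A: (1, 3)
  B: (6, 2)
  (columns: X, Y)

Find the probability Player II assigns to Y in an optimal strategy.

5/6

Row minima: A → 1, B → 2; maximin = 2.
Column maxima: X → 6, Y → 3; minimax = 3.
2 ≠ 3, so there is no saddle point; optimal play is mixed.
Let Player I play A with probability p. Expected payoff against X: 1p + 6(1−p) = −5p + 6; against Y: 3p + 2(1−p) = p + 2.
Setting these equal: −5p + 6 = p + 2 ⇒ −6p = -4 ⇒ p = 2/3, and the value is (-5)·(2/3) + 6 = 8/3.
For Player II: with q = P(X), equating A's and B's payoffs gives −2q + 3 = 4q + 2 ⇒ q = 1/6.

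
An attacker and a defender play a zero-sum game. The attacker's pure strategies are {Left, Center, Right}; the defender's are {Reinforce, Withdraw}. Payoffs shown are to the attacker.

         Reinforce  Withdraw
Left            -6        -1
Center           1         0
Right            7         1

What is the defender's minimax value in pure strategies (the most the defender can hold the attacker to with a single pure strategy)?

1

Column maxima: Reinforce → 7, Withdraw → 1.
The smallest of these is 1.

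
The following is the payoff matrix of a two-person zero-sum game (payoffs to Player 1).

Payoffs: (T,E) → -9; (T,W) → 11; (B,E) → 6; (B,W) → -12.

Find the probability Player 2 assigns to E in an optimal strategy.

23/38

Row minima: T → -9, B → -12; maximin = -9.
Column maxima: E → 6, W → 11; minimax = 6.
-9 ≠ 6, so there is no saddle point; optimal play is mixed.
Let Player 1 play T with probability p. Expected payoff against E: (-9)p + 6(1−p) = −15p + 6; against W: 11p + (-12)(1−p) = 23p − 12.
Setting these equal: −15p + 6 = 23p − 12 ⇒ −38p = -18 ⇒ p = 9/19, and the value is (-15)·(9/19) + 6 = -21/19.
For Player 2: with q = P(E), equating T's and B's payoffs gives −20q + 11 = 18q − 12 ⇒ q = 23/38.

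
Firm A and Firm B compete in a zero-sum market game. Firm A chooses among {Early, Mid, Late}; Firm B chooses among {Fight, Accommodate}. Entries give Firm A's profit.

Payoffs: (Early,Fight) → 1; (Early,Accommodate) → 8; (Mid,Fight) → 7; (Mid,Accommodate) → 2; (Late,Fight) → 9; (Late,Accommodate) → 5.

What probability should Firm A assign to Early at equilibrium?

4/11

Row minima: Early → 1, Mid → 2, Late → 5; maximin = 5.
Column maxima: Fight → 9, Accommodate → 8; minimax = 8.
5 ≠ 8, so there is no saddle point; optimal play is mixed.
Mid is strictly dominated by Late, so Firm A never plays it.
On the remaining 2×2 (Early, Late vs Fight, Accommodate):
Let Firm A play Early with probability p. Expected payoff against Fight: 1p + 9(1−p) = −8p + 9; against Accommodate: 8p + 5(1−p) = 3p + 5.
Setting these equal: −8p + 9 = 3p + 5 ⇒ −11p = -4 ⇒ p = 4/11, and the value is (-8)·(4/11) + 9 = 67/11.
For Firm B: with q = P(Fight), equating Early's and Late's payoffs gives −7q + 8 = 4q + 5 ⇒ q = 3/11.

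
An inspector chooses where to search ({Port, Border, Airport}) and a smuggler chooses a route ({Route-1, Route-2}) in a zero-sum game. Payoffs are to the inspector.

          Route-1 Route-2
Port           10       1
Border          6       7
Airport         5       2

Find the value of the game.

32/5

Row minima: Port → 1, Border → 6, Airport → 2; maximin = 6.
Column maxima: Route-1 → 10, Route-2 → 7; minimax = 7.
6 ≠ 7, so there is no saddle point; optimal play is mixed.
Airport is strictly dominated by Border, so the inspector never plays it.
On the remaining 2×2 (Port, Border vs Route-1, Route-2):
Let the inspector play Port with probability p. Expected payoff against Route-1: 10p + 6(1−p) = 4p + 6; against Route-2: 1p + 7(1−p) = −6p + 7.
Setting these equal: 4p + 6 = −6p + 7 ⇒ 10p = 1 ⇒ p = 1/10, and the value is (4)·(1/10) + 6 = 32/5.
For the smuggler: with q = P(Route-1), equating Port's and Border's payoffs gives 9q + 1 = −q + 7 ⇒ q = 3/5.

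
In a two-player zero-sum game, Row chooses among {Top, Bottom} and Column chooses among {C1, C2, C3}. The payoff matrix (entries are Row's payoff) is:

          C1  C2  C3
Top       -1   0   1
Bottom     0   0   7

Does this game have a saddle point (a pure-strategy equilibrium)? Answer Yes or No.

Yes

Row minima: Top → -1, Bottom → 0; maximin = 0.
Column maxima: C1 → 0, C2 → 0, C3 → 7; minimax = 0.
maximin = minimax = 0, so a saddle point exists.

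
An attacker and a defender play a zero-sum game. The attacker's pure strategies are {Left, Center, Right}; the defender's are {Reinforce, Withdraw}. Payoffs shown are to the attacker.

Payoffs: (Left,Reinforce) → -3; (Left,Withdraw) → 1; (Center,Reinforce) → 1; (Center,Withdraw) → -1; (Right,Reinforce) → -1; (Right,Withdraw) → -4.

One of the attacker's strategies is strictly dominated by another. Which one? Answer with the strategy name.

Center gives a strictly higher payoff than Right against every column: 1 > -1, -1 > -4.
So Right is strictly dominated and the attacker never plays it.

Right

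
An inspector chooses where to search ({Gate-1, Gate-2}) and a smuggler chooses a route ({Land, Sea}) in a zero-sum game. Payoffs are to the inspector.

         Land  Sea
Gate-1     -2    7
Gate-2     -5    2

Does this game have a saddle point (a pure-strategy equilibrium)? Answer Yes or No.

Row minima: Gate-1 → -2, Gate-2 → -5; maximin = -2.
Column maxima: Land → -2, Sea → 7; minimax = -2.
maximin = minimax = -2, so a saddle point exists.

Yes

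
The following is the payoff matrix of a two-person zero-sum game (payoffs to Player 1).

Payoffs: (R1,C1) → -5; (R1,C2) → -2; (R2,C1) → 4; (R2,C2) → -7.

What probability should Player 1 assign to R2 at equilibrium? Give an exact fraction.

Row minima: R1 → -5, R2 → -7; maximin = -5.
Column maxima: C1 → 4, C2 → -2; minimax = -2.
-5 ≠ -2, so there is no saddle point; optimal play is mixed.
Let Player 1 play R1 with probability p. Expected payoff against C1: (-5)p + 4(1−p) = −9p + 4; against C2: (-2)p + (-7)(1−p) = 5p − 7.
Setting these equal: −9p + 4 = 5p − 7 ⇒ −14p = -11 ⇒ p = 11/14, and the value is (-9)·(11/14) + 4 = -43/14.
For Player 2: with q = P(C1), equating R1's and R2's payoffs gives −3q − 2 = 11q − 7 ⇒ q = 5/14.

3/14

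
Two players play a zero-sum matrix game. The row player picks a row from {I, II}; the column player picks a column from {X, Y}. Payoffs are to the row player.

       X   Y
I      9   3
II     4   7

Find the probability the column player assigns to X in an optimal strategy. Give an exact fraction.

Row minima: I → 3, II → 4; maximin = 4.
Column maxima: X → 9, Y → 7; minimax = 7.
4 ≠ 7, so there is no saddle point; optimal play is mixed.
Let the row player play I with probability p. Expected payoff against X: 9p + 4(1−p) = 5p + 4; against Y: 3p + 7(1−p) = −4p + 7.
Setting these equal: 5p + 4 = −4p + 7 ⇒ 9p = 3 ⇒ p = 1/3, and the value is (5)·(1/3) + 4 = 17/3.
For the column player: with q = P(X), equating I's and II's payoffs gives 6q + 3 = −3q + 7 ⇒ q = 4/9.

4/9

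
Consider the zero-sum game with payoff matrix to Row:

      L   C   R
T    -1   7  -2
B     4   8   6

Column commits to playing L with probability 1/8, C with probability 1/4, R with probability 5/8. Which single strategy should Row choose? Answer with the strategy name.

Expected payoff of T: (1/8)·(-1) + (1/4)·7 + (5/8)·(-2) = 3/8.
Expected payoff of B: (1/8)·4 + (1/4)·8 + (5/8)·6 = 25/4.
The largest is 25/4, so Row's best response is B.

B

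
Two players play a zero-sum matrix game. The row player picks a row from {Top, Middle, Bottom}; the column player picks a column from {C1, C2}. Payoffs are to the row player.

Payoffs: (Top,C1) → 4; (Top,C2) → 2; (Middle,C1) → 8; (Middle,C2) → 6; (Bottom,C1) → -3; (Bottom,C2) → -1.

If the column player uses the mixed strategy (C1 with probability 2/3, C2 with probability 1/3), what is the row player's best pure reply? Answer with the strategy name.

Expected payoff of Top: (2/3)·4 + (1/3)·2 = 10/3.
Expected payoff of Middle: (2/3)·8 + (1/3)·6 = 22/3.
Expected payoff of Bottom: (2/3)·(-3) + (1/3)·(-1) = -7/3.
The largest is 22/3, so the row player's best response is Middle.

Middle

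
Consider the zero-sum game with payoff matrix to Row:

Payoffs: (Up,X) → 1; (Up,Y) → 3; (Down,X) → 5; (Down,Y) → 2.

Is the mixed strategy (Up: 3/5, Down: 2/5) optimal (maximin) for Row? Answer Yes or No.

Yes

Against X this mix gives (3/5)·1 + (2/5)·5 = 13/5.
Against Y this mix gives (3/5)·3 + (2/5)·2 = 13/5.
All of Column's active replies (X, Y) yield 13/5, and no column does worse for Row. The mix makes Column indifferent and guarantees 13/5, so it is optimal.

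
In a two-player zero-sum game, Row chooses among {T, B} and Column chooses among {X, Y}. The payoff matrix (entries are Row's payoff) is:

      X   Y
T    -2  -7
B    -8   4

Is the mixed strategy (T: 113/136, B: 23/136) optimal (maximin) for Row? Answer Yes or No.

Against X this mix gives (113/136)·(-2) + (23/136)·(-8) = -205/68.
Against Y this mix gives (113/136)·(-7) + (23/136)·4 = -699/136.
Column will play Y, holding Row to -699/136. Shifting weight toward the row that does better against Y would raise this floor (the equalizing mix achieves -64/17 against both Y and X), so the proposed strategy is not optimal.

No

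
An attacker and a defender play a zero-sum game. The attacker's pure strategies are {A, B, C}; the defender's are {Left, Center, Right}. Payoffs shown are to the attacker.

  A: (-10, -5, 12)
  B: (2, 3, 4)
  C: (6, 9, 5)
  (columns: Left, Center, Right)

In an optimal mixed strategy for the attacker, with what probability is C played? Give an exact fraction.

22/23

Row minima: A → -10, B → 2, C → 5; maximin = 5.
Column maxima: Left → 6, Center → 9, Right → 12; minimax = 6.
5 ≠ 6, so there is no saddle point; optimal play is mixed.
B is strictly dominated by C, so the attacker never plays it.
Center is strictly dominated by Left (it gives the attacker strictly more in every row), so the defender never plays it.
On the remaining 2×2 (A, C vs Left, Right):
Let the attacker play A with probability p. Expected payoff against Left: (-10)p + 6(1−p) = −16p + 6; against Right: 12p + 5(1−p) = 7p + 5.
Setting these equal: −16p + 6 = 7p + 5 ⇒ −23p = -1 ⇒ p = 1/23, and the value is (-16)·(1/23) + 6 = 122/23.
For the defender: with q = P(Left), equating A's and C's payoffs gives −22q + 12 = q + 5 ⇒ q = 7/23.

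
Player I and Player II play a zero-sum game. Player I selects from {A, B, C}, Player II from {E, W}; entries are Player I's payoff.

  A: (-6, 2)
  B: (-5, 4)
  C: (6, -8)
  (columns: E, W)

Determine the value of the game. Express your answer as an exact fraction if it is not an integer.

Row minima: A → -6, B → -5, C → -8; maximin = -5.
Column maxima: E → 6, W → 4; minimax = 4.
-5 ≠ 4, so there is no saddle point; optimal play is mixed.
A is strictly dominated by B, so Player I never plays it.
On the remaining 2×2 (B, C vs E, W):
Let Player I play B with probability p. Expected payoff against E: (-5)p + 6(1−p) = −11p + 6; against W: 4p + (-8)(1−p) = 12p − 8.
Setting these equal: −11p + 6 = 12p − 8 ⇒ −23p = -14 ⇒ p = 14/23, and the value is (-11)·(14/23) + 6 = -16/23.
For Player II: with q = P(E), equating B's and C's payoffs gives −9q + 4 = 14q − 8 ⇒ q = 12/23.

-16/23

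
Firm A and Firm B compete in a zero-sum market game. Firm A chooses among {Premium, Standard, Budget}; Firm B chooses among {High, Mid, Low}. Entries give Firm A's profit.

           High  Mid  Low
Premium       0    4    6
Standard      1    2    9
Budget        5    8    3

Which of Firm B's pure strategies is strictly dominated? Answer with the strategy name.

High holds Firm A's payoff strictly below Mid in every row: 0 < 4, 1 < 2, 5 < 8.
So Mid is strictly dominated for Firm B.

Mid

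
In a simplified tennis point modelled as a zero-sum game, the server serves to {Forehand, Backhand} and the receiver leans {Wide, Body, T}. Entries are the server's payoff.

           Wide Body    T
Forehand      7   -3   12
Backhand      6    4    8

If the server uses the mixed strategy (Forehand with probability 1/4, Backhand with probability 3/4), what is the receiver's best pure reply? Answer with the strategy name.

If the receiver plays Wide, the server's expected payoff is (1/4)·7 + (3/4)·6 = 25/4.
If the receiver plays Body, the server's expected payoff is (1/4)·(-3) + (3/4)·4 = 9/4.
If the receiver plays T, the server's expected payoff is (1/4)·12 + (3/4)·8 = 9.
The receiver minimizes the server's payoff; the smallest is 9/4, so the best response is Body.

Body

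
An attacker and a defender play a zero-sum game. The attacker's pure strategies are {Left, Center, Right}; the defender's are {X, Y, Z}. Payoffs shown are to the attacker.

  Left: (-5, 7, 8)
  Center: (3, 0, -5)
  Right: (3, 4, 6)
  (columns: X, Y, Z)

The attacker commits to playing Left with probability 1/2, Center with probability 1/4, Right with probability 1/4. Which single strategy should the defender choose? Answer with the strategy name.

X

If the defender plays X, the attacker's expected payoff is (1/2)·(-5) + (1/4)·3 + (1/4)·3 = -1.
If the defender plays Y, the attacker's expected payoff is (1/2)·7 + (1/4)·0 + (1/4)·4 = 9/2.
If the defender plays Z, the attacker's expected payoff is (1/2)·8 + (1/4)·(-5) + (1/4)·6 = 17/4.
The defender minimizes the attacker's payoff; the smallest is -1, so the best response is X.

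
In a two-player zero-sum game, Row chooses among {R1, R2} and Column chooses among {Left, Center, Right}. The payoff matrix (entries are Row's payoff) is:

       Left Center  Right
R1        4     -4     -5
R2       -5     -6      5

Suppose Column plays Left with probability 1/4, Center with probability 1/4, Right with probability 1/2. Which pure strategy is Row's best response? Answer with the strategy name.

Expected payoff of R1: (1/4)·4 + (1/4)·(-4) + (1/2)·(-5) = -5/2.
Expected payoff of R2: (1/4)·(-5) + (1/4)·(-6) + (1/2)·5 = -1/4.
The largest is -1/4, so Row's best response is R2.

R2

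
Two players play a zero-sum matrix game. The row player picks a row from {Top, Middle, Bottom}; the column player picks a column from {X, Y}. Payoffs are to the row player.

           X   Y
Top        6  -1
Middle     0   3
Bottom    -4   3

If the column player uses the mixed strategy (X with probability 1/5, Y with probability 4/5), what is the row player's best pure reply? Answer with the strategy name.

Middle

Expected payoff of Top: (1/5)·6 + (4/5)·(-1) = 2/5.
Expected payoff of Middle: (1/5)·0 + (4/5)·3 = 12/5.
Expected payoff of Bottom: (1/5)·(-4) + (4/5)·3 = 8/5.
The largest is 12/5, so the row player's best response is Middle.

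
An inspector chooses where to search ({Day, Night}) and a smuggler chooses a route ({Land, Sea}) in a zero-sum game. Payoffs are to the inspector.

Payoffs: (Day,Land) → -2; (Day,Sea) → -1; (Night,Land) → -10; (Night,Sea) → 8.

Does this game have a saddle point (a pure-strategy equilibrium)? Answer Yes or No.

Row minima: Day → -2, Night → -10; maximin = -2.
Column maxima: Land → -2, Sea → 8; minimax = -2.
maximin = minimax = -2, so a saddle point exists.

Yes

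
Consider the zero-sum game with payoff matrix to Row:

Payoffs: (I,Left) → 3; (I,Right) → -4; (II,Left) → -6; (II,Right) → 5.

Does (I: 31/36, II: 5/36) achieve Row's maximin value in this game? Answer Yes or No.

Against Left this mix gives (31/36)·3 + (5/36)·(-6) = 7/4.
Against Right this mix gives (31/36)·(-4) + (5/36)·5 = -11/4.
Column will play Right, holding Row to -11/4. Shifting weight toward the row that does better against Right would raise this floor (the equalizing mix achieves -1/2 against both Right and Left), so the proposed strategy is not optimal.

No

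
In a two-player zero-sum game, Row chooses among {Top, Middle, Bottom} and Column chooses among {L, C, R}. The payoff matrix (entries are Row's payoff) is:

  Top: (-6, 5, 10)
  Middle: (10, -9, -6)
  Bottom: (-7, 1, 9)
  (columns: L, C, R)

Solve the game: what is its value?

Row minima: Top → -6, Middle → -9, Bottom → -7; maximin = -6.
Column maxima: L → 10, C → 5, R → 10; minimax = 5.
-6 ≠ 5, so there is no saddle point; optimal play is mixed.
Bottom is strictly dominated by Top, so Row never plays it.
R is strictly dominated by C (it gives Row strictly more in every row), so Column never plays it.
On the remaining 2×2 (Top, Middle vs L, C):
Let Row play Top with probability p. Expected payoff against L: (-6)p + 10(1−p) = −16p + 10; against C: 5p + (-9)(1−p) = 14p − 9.
Setting these equal: −16p + 10 = 14p − 9 ⇒ −30p = -19 ⇒ p = 19/30, and the value is (-16)·(19/30) + 10 = -2/15.
For Column: with q = P(L), equating Top's and Middle's payoffs gives −11q + 5 = 19q − 9 ⇒ q = 7/15.

-2/15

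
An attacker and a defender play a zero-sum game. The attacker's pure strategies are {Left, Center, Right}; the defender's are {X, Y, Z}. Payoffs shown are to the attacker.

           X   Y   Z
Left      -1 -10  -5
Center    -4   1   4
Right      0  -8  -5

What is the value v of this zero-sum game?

-32/13

Row minima: Left → -10, Center → -4, Right → -8; maximin = -4.
Column maxima: X → 0, Y → 1, Z → 4; minimax = 0.
-4 ≠ 0, so there is no saddle point; optimal play is mixed.
Z is strictly dominated by Y (it gives the attacker strictly more in every row), so the defender never plays it.
With Z eliminated, Left is strictly dominated by Right (Right gives the attacker strictly more in every remaining column), so the attacker never plays it.
On the remaining 2×2 (Center, Right vs X, Y):
Let the attacker play Center with probability p. Expected payoff against X: (-4)p + 0(1−p) = −4p; against Y: 1p + (-8)(1−p) = 9p − 8.
Setting these equal: −4p = 9p − 8 ⇒ −13p = -8 ⇒ p = 8/13, and the value is (-4)·(8/13) = -32/13.
For the defender: with q = P(X), equating Center's and Right's payoffs gives −5q + 1 = 8q − 8 ⇒ q = 9/13.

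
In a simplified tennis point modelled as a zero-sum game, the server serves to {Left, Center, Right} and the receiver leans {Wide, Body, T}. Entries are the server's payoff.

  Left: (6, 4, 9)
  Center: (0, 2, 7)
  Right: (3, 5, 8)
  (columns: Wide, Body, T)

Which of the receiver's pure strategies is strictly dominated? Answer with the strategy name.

T

Wide holds the server's payoff strictly below T in every row: 6 < 9, 0 < 7, 3 < 8.
So T is strictly dominated for the receiver.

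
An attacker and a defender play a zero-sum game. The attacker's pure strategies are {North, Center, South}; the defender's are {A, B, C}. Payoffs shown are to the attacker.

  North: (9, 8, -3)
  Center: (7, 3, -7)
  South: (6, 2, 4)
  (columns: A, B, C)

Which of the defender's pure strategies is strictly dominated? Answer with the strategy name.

A

B holds the attacker's payoff strictly below A in every row: 8 < 9, 3 < 7, 2 < 6.
So A is strictly dominated for the defender.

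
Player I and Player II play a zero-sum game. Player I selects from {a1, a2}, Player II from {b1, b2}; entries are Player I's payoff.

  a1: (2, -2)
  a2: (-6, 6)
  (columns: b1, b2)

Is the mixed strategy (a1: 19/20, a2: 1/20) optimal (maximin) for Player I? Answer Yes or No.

Against b1 this mix gives (19/20)·2 + (1/20)·(-6) = 8/5.
Against b2 this mix gives (19/20)·(-2) + (1/20)·6 = -8/5.
Player II will play b2, holding Player I to -8/5. Shifting weight toward the row that does better against b2 would raise this floor (the equalizing mix achieves 0 against both b2 and b1), so the proposed strategy is not optimal.

No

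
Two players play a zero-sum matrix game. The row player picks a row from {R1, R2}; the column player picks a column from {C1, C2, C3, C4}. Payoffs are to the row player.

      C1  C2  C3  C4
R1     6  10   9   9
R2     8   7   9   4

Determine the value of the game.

Row minima: R1 → 6, R2 → 4; maximin = 6.
Column maxima: C1 → 8, C2 → 10, C3 → 9, C4 → 9; minimax = 8.
6 ≠ 8, so there is no saddle point; optimal play is mixed.
C2 is strictly dominated by C4 (it gives the row player strictly more in every row), so the column player never plays it.
C3 is strictly dominated by C1 (it gives the row player strictly more in every row), so the column player never plays it.
On the remaining 2×2 (R1, R2 vs C1, C4):
Let the row player play R1 with probability p. Expected payoff against C1: 6p + 8(1−p) = −2p + 8; against C4: 9p + 4(1−p) = 5p + 4.
Setting these equal: −2p + 8 = 5p + 4 ⇒ −7p = -4 ⇒ p = 4/7, and the value is (-2)·(4/7) + 8 = 48/7.
For the column player: with q = P(C1), equating R1's and R2's payoffs gives −3q + 9 = 4q + 4 ⇒ q = 5/7.

48/7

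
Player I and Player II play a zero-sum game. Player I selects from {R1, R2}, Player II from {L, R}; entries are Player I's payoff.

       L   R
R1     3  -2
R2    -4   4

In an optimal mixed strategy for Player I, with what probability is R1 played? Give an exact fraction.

Row minima: R1 → -2, R2 → -4; maximin = -2.
Column maxima: L → 3, R → 4; minimax = 3.
-2 ≠ 3, so there is no saddle point; optimal play is mixed.
Let Player I play R1 with probability p. Expected payoff against L: 3p + (-4)(1−p) = 7p − 4; against R: (-2)p + 4(1−p) = −6p + 4.
Setting these equal: 7p − 4 = −6p + 4 ⇒ 13p = 8 ⇒ p = 8/13, and the value is (7)·(8/13) − 4 = 4/13.
For Player II: with q = P(L), equating R1's and R2's payoffs gives 5q − 2 = −8q + 4 ⇒ q = 6/13.

8/13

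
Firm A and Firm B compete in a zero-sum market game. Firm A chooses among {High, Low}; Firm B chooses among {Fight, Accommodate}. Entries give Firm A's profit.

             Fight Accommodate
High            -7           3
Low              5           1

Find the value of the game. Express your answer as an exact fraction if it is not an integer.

Row minima: High → -7, Low → 1; maximin = 1.
Column maxima: Fight → 5, Accommodate → 3; minimax = 3.
1 ≠ 3, so there is no saddle point; optimal play is mixed.
Let Firm A play High with probability p. Expected payoff against Fight: (-7)p + 5(1−p) = −12p + 5; against Accommodate: 3p + 1(1−p) = 2p + 1.
Setting these equal: −12p + 5 = 2p + 1 ⇒ −14p = -4 ⇒ p = 2/7, and the value is (-12)·(2/7) + 5 = 11/7.
For Firm B: with q = P(Fight), equating High's and Low's payoffs gives −10q + 3 = 4q + 1 ⇒ q = 1/7.

11/7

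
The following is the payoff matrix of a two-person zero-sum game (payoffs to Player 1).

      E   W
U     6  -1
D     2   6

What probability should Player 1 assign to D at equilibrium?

Row minima: U → -1, D → 2; maximin = 2.
Column maxima: E → 6, W → 6; minimax = 6.
2 ≠ 6, so there is no saddle point; optimal play is mixed.
Let Player 1 play U with probability p. Expected payoff against E: 6p + 2(1−p) = 4p + 2; against W: (-1)p + 6(1−p) = −7p + 6.
Setting these equal: 4p + 2 = −7p + 6 ⇒ 11p = 4 ⇒ p = 4/11, and the value is (4)·(4/11) + 2 = 38/11.
For Player 2: with q = P(E), equating U's and D's payoffs gives 7q − 1 = −4q + 6 ⇒ q = 7/11.

7/11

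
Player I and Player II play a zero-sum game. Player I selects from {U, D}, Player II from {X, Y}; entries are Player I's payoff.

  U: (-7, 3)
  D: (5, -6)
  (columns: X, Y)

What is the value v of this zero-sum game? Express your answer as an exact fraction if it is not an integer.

-9/7

Row minima: U → -7, D → -6; maximin = -6.
Column maxima: X → 5, Y → 3; minimax = 3.
-6 ≠ 3, so there is no saddle point; optimal play is mixed.
Let Player I play U with probability p. Expected payoff against X: (-7)p + 5(1−p) = −12p + 5; against Y: 3p + (-6)(1−p) = 9p − 6.
Setting these equal: −12p + 5 = 9p − 6 ⇒ −21p = -11 ⇒ p = 11/21, and the value is (-12)·(11/21) + 5 = -9/7.
For Player II: with q = P(X), equating U's and D's payoffs gives −10q + 3 = 11q − 6 ⇒ q = 3/7.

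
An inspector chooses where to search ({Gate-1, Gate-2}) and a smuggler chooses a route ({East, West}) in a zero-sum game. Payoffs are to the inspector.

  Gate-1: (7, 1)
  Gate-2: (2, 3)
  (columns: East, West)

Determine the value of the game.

Row minima: Gate-1 → 1, Gate-2 → 2; maximin = 2.
Column maxima: East → 7, West → 3; minimax = 3.
2 ≠ 3, so there is no saddle point; optimal play is mixed.
Let the inspector play Gate-1 with probability p. Expected payoff against East: 7p + 2(1−p) = 5p + 2; against West: 1p + 3(1−p) = −2p + 3.
Setting these equal: 5p + 2 = −2p + 3 ⇒ 7p = 1 ⇒ p = 1/7, and the value is (5)·(1/7) + 2 = 19/7.
For the smuggler: with q = P(East), equating Gate-1's and Gate-2's payoffs gives 6q + 1 = −q + 3 ⇒ q = 2/7.

19/7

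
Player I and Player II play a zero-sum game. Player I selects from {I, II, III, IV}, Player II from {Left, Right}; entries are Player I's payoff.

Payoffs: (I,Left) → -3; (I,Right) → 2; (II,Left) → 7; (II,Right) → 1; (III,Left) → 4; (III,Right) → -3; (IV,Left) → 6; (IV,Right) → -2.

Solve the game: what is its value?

17/11

Row minima: I → -3, II → 1, III → -3, IV → -2; maximin = 1.
Column maxima: Left → 7, Right → 2; minimax = 2.
1 ≠ 2, so there is no saddle point; optimal play is mixed.
III is strictly dominated by II, so Player I never plays it.
IV is strictly dominated by II, so Player I never plays it.
On the remaining 2×2 (I, II vs Left, Right):
Let Player I play I with probability p. Expected payoff against Left: (-3)p + 7(1−p) = −10p + 7; against Right: 2p + 1(1−p) = p + 1.
Setting these equal: −10p + 7 = p + 1 ⇒ −11p = -6 ⇒ p = 6/11, and the value is (-10)·(6/11) + 7 = 17/11.
For Player II: with q = P(Left), equating I's and II's payoffs gives −5q + 2 = 6q + 1 ⇒ q = 1/11.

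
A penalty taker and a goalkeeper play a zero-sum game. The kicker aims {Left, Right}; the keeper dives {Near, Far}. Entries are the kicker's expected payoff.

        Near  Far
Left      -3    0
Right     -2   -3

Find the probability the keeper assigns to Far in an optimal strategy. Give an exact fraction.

Row minima: Left → -3, Right → -3; maximin = -3.
Column maxima: Near → -2, Far → 0; minimax = -2.
-3 ≠ -2, so there is no saddle point; optimal play is mixed.
Let the kicker play Left with probability p. Expected payoff against Near: (-3)p + (-2)(1−p) = −p − 2; against Far: 0p + (-3)(1−p) = 3p − 3.
Setting these equal: −p − 2 = 3p − 3 ⇒ −4p = -1 ⇒ p = 1/4, and the value is (-1)·(1/4) − 2 = -9/4.
For the keeper: with q = P(Near), equating Left's and Right's payoffs gives −3q = q − 3 ⇒ q = 3/4.

1/4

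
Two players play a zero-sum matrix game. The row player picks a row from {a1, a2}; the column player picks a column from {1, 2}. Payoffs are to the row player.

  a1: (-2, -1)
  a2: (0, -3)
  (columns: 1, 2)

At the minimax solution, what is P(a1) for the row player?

3/4

Row minima: a1 → -2, a2 → -3; maximin = -2.
Column maxima: 1 → 0, 2 → -1; minimax = -1.
-2 ≠ -1, so there is no saddle point; optimal play is mixed.
Let the row player play a1 with probability p. Expected payoff against 1: (-2)p + 0(1−p) = −2p; against 2: (-1)p + (-3)(1−p) = 2p − 3.
Setting these equal: −2p = 2p − 3 ⇒ −4p = -3 ⇒ p = 3/4, and the value is (-2)·(3/4) = -3/2.
For the column player: with q = P(1), equating a1's and a2's payoffs gives −q − 1 = 3q − 3 ⇒ q = 1/2.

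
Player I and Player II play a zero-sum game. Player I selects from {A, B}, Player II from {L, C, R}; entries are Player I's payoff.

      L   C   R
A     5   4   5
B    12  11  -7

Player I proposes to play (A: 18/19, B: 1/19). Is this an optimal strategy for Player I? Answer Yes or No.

Yes

Against L this mix gives (18/19)·5 + (1/19)·12 = 102/19.
Against C this mix gives (18/19)·4 + (1/19)·11 = 83/19.
Against R this mix gives (18/19)·5 + (1/19)·(-7) = 83/19.
All of Player II's active replies (C, R) yield 83/19, and no column does worse for Player I. The mix makes Player II indifferent and guarantees 83/19, so it is optimal.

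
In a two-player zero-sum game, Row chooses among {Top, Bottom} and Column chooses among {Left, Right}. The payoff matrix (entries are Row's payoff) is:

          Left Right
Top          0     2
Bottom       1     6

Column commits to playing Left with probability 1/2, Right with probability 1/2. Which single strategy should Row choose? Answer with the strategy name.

Bottom

Expected payoff of Top: (1/2)·0 + (1/2)·2 = 1.
Expected payoff of Bottom: (1/2)·1 + (1/2)·6 = 7/2.
The largest is 7/2, so Row's best response is Bottom.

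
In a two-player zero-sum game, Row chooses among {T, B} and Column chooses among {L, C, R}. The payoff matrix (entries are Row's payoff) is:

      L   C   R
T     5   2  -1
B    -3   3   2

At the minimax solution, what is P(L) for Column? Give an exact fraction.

Row minima: T → -1, B → -3; maximin = -1.
Column maxima: L → 5, C → 3, R → 2; minimax = 2.
-1 ≠ 2, so there is no saddle point; optimal play is mixed.
C is strictly dominated by R (it gives Row strictly more in every row), so Column never plays it.
On the remaining 2×2 (T, B vs L, R):
Let Row play T with probability p. Expected payoff against L: 5p + (-3)(1−p) = 8p − 3; against R: (-1)p + 2(1−p) = −3p + 2.
Setting these equal: 8p − 3 = −3p + 2 ⇒ 11p = 5 ⇒ p = 5/11, and the value is (8)·(5/11) − 3 = 7/11.
For Column: with q = P(L), equating T's and B's payoffs gives 6q − 1 = −5q + 2 ⇒ q = 3/11.

3/11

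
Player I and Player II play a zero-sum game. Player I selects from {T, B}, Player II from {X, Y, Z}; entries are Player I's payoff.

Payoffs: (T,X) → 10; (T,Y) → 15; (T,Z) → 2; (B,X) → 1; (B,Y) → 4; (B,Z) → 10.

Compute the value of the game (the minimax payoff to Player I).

98/17

Row minima: T → 2, B → 1; maximin = 2.
Column maxima: X → 10, Y → 15, Z → 10; minimax = 10.
2 ≠ 10, so there is no saddle point; optimal play is mixed.
Y is strictly dominated by X (it gives Player I strictly more in every row), so Player II never plays it.
On the remaining 2×2 (T, B vs X, Z):
Let Player I play T with probability p. Expected payoff against X: 10p + 1(1−p) = 9p + 1; against Z: 2p + 10(1−p) = −8p + 10.
Setting these equal: 9p + 1 = −8p + 10 ⇒ 17p = 9 ⇒ p = 9/17, and the value is (9)·(9/17) + 1 = 98/17.
For Player II: with q = P(X), equating T's and B's payoffs gives 8q + 2 = −9q + 10 ⇒ q = 8/17.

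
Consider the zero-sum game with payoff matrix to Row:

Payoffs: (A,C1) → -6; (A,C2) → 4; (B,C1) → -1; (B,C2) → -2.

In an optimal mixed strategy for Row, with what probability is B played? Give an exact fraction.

10/11

Row minima: A → -6, B → -2; maximin = -2.
Column maxima: C1 → -1, C2 → 4; minimax = -1.
-2 ≠ -1, so there is no saddle point; optimal play is mixed.
Let Row play A with probability p. Expected payoff against C1: (-6)p + (-1)(1−p) = −5p − 1; against C2: 4p + (-2)(1−p) = 6p − 2.
Setting these equal: −5p − 1 = 6p − 2 ⇒ −11p = -1 ⇒ p = 1/11, and the value is (-5)·(1/11) − 1 = -16/11.
For Column: with q = P(C1), equating A's and B's payoffs gives −10q + 4 = q − 2 ⇒ q = 6/11.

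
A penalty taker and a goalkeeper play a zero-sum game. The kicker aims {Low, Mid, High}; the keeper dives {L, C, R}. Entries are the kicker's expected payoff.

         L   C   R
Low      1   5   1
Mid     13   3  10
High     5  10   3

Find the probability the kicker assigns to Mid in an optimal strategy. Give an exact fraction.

Row minima: Low → 1, Mid → 3, High → 3; maximin = 3.
Column maxima: L → 13, C → 10, R → 10; minimax = 10.
3 ≠ 10, so there is no saddle point; optimal play is mixed.
Low is strictly dominated by High, so the kicker never plays it.
With Low eliminated, L is strictly dominated by R (it gives the kicker strictly more in every remaining row), so the keeper never plays it.
On the remaining 2×2 (Mid, High vs C, R):
Let the kicker play Mid with probability p. Expected payoff against C: 3p + 10(1−p) = −7p + 10; against R: 10p + 3(1−p) = 7p + 3.
Setting these equal: −7p + 10 = 7p + 3 ⇒ −14p = -7 ⇒ p = 1/2, and the value is (-7)·(1/2) + 10 = 13/2.
For the keeper: with q = P(C), equating Mid's and High's payoffs gives −7q + 10 = 7q + 3 ⇒ q = 1/2.

1/2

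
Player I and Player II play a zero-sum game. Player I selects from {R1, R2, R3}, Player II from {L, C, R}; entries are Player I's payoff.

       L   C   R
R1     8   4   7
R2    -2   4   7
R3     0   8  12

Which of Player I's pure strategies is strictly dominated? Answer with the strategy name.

R2

R3 gives a strictly higher payoff than R2 against every column: 0 > -2, 8 > 4, 12 > 7.
So R2 is strictly dominated and Player I never plays it.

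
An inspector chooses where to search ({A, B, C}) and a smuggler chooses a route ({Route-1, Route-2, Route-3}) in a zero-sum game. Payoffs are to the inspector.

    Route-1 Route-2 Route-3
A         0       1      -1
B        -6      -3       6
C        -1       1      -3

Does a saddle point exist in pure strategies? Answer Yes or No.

Row minima: A → -1, B → -6, C → -3; maximin = -1.
Column maxima: Route-1 → 0, Route-2 → 1, Route-3 → 6; minimax = 0.
-1 ≠ 0, so no pure-strategy equilibrium exists.

No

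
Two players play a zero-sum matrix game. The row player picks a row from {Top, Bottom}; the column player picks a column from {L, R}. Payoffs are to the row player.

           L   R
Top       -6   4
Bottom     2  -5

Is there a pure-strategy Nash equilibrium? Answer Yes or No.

Row minima: Top → -6, Bottom → -5; maximin = -5.
Column maxima: L → 2, R → 4; minimax = 2.
-5 ≠ 2, so no pure-strategy equilibrium exists.

No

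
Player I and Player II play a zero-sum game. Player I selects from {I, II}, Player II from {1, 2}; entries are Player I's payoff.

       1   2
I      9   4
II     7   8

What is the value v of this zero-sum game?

22/3

Row minima: I → 4, II → 7; maximin = 7.
Column maxima: 1 → 9, 2 → 8; minimax = 8.
7 ≠ 8, so there is no saddle point; optimal play is mixed.
Let Player I play I with probability p. Expected payoff against 1: 9p + 7(1−p) = 2p + 7; against 2: 4p + 8(1−p) = −4p + 8.
Setting these equal: 2p + 7 = −4p + 8 ⇒ 6p = 1 ⇒ p = 1/6, and the value is (2)·(1/6) + 7 = 22/3.
For Player II: with q = P(1), equating I's and II's payoffs gives 5q + 4 = −q + 8 ⇒ q = 2/3.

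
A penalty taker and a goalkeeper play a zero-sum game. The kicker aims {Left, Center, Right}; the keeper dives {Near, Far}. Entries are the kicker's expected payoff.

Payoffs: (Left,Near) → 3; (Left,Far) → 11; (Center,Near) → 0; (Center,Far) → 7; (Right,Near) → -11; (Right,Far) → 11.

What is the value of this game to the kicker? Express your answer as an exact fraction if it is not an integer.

3

Row minima: Left → 3, Center → 0, Right → -11; maximin = 3.
Column maxima: Near → 3, Far → 11; minimax = 3.
Since maximin = minimax = 3, there is a saddle point and the value is 3.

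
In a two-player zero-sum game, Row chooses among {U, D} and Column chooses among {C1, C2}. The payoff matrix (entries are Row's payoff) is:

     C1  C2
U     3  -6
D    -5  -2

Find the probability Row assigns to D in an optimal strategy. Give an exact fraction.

Row minima: U → -6, D → -5; maximin = -5.
Column maxima: C1 → 3, C2 → -2; minimax = -2.
-5 ≠ -2, so there is no saddle point; optimal play is mixed.
Let Row play U with probability p. Expected payoff against C1: 3p + (-5)(1−p) = 8p − 5; against C2: (-6)p + (-2)(1−p) = −4p − 2.
Setting these equal: 8p − 5 = −4p − 2 ⇒ 12p = 3 ⇒ p = 1/4, and the value is (8)·(1/4) − 5 = -3.
For Column: with q = P(C1), equating U's and D's payoffs gives 9q − 6 = −3q − 2 ⇒ q = 1/3.

3/4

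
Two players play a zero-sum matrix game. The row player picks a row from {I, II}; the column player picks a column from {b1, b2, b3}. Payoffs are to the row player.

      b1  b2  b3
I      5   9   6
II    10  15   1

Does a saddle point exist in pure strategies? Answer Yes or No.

Row minima: I → 5, II → 1; maximin = 5.
Column maxima: b1 → 10, b2 → 15, b3 → 6; minimax = 6.
5 ≠ 6, so no pure-strategy equilibrium exists.

No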